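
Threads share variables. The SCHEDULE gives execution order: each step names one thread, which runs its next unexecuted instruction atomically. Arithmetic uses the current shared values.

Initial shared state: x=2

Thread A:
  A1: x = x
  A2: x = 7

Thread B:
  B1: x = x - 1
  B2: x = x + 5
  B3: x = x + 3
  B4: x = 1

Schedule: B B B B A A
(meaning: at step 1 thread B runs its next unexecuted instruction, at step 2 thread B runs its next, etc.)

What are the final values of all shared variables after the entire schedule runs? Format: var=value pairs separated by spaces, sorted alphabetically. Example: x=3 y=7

Answer: x=7

Derivation:
Step 1: thread B executes B1 (x = x - 1). Shared: x=1. PCs: A@0 B@1
Step 2: thread B executes B2 (x = x + 5). Shared: x=6. PCs: A@0 B@2
Step 3: thread B executes B3 (x = x + 3). Shared: x=9. PCs: A@0 B@3
Step 4: thread B executes B4 (x = 1). Shared: x=1. PCs: A@0 B@4
Step 5: thread A executes A1 (x = x). Shared: x=1. PCs: A@1 B@4
Step 6: thread A executes A2 (x = 7). Shared: x=7. PCs: A@2 B@4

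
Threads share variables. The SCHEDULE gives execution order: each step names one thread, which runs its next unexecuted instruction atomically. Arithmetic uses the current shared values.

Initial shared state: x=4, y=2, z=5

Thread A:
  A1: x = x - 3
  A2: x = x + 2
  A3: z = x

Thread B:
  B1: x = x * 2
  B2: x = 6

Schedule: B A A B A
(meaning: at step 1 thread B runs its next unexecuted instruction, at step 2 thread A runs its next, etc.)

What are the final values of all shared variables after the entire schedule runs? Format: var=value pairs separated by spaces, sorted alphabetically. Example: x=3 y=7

Answer: x=6 y=2 z=6

Derivation:
Step 1: thread B executes B1 (x = x * 2). Shared: x=8 y=2 z=5. PCs: A@0 B@1
Step 2: thread A executes A1 (x = x - 3). Shared: x=5 y=2 z=5. PCs: A@1 B@1
Step 3: thread A executes A2 (x = x + 2). Shared: x=7 y=2 z=5. PCs: A@2 B@1
Step 4: thread B executes B2 (x = 6). Shared: x=6 y=2 z=5. PCs: A@2 B@2
Step 5: thread A executes A3 (z = x). Shared: x=6 y=2 z=6. PCs: A@3 B@2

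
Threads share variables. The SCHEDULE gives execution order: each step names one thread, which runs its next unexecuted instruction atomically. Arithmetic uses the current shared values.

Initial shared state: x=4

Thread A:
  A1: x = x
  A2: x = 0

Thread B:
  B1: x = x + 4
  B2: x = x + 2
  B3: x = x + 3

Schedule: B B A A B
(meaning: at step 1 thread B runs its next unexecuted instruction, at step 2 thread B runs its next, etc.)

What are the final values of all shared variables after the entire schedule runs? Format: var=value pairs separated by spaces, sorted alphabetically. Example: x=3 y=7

Step 1: thread B executes B1 (x = x + 4). Shared: x=8. PCs: A@0 B@1
Step 2: thread B executes B2 (x = x + 2). Shared: x=10. PCs: A@0 B@2
Step 3: thread A executes A1 (x = x). Shared: x=10. PCs: A@1 B@2
Step 4: thread A executes A2 (x = 0). Shared: x=0. PCs: A@2 B@2
Step 5: thread B executes B3 (x = x + 3). Shared: x=3. PCs: A@2 B@3

Answer: x=3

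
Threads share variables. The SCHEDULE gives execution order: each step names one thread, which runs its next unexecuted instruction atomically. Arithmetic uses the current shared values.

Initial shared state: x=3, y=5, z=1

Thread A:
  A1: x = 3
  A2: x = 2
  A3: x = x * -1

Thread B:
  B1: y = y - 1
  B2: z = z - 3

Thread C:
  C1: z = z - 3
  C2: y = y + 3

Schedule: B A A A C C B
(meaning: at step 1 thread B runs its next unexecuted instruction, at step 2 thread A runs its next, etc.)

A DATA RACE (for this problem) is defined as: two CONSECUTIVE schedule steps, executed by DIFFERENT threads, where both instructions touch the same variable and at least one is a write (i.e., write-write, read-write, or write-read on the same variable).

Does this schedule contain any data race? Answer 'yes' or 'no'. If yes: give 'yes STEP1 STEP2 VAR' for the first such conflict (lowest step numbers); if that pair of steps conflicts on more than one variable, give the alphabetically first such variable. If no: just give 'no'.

Steps 1,2: B(r=y,w=y) vs A(r=-,w=x). No conflict.
Steps 2,3: same thread (A). No race.
Steps 3,4: same thread (A). No race.
Steps 4,5: A(r=x,w=x) vs C(r=z,w=z). No conflict.
Steps 5,6: same thread (C). No race.
Steps 6,7: C(r=y,w=y) vs B(r=z,w=z). No conflict.

Answer: no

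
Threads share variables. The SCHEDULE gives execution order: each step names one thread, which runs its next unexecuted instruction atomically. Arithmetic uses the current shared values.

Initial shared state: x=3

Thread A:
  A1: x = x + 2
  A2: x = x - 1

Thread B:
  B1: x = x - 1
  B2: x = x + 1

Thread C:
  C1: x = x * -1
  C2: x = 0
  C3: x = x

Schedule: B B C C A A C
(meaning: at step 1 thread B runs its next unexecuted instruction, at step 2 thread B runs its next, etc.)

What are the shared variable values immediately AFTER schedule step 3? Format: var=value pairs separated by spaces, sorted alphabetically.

Answer: x=-3

Derivation:
Step 1: thread B executes B1 (x = x - 1). Shared: x=2. PCs: A@0 B@1 C@0
Step 2: thread B executes B2 (x = x + 1). Shared: x=3. PCs: A@0 B@2 C@0
Step 3: thread C executes C1 (x = x * -1). Shared: x=-3. PCs: A@0 B@2 C@1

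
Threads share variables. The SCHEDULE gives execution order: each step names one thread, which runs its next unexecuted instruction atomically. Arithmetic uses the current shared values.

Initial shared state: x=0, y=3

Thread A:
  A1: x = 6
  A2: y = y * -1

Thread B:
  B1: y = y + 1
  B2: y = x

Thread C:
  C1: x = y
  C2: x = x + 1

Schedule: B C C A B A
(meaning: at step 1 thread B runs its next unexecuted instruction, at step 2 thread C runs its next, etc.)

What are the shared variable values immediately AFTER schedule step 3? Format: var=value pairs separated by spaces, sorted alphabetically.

Answer: x=5 y=4

Derivation:
Step 1: thread B executes B1 (y = y + 1). Shared: x=0 y=4. PCs: A@0 B@1 C@0
Step 2: thread C executes C1 (x = y). Shared: x=4 y=4. PCs: A@0 B@1 C@1
Step 3: thread C executes C2 (x = x + 1). Shared: x=5 y=4. PCs: A@0 B@1 C@2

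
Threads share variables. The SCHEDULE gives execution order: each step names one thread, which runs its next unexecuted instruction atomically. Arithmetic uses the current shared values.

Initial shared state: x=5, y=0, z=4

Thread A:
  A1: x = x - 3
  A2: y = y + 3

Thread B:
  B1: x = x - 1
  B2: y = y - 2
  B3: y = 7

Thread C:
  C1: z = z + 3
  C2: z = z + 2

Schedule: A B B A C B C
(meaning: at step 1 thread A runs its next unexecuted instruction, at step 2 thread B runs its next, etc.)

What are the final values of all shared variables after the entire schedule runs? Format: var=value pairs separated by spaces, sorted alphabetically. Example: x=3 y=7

Answer: x=1 y=7 z=9

Derivation:
Step 1: thread A executes A1 (x = x - 3). Shared: x=2 y=0 z=4. PCs: A@1 B@0 C@0
Step 2: thread B executes B1 (x = x - 1). Shared: x=1 y=0 z=4. PCs: A@1 B@1 C@0
Step 3: thread B executes B2 (y = y - 2). Shared: x=1 y=-2 z=4. PCs: A@1 B@2 C@0
Step 4: thread A executes A2 (y = y + 3). Shared: x=1 y=1 z=4. PCs: A@2 B@2 C@0
Step 5: thread C executes C1 (z = z + 3). Shared: x=1 y=1 z=7. PCs: A@2 B@2 C@1
Step 6: thread B executes B3 (y = 7). Shared: x=1 y=7 z=7. PCs: A@2 B@3 C@1
Step 7: thread C executes C2 (z = z + 2). Shared: x=1 y=7 z=9. PCs: A@2 B@3 C@2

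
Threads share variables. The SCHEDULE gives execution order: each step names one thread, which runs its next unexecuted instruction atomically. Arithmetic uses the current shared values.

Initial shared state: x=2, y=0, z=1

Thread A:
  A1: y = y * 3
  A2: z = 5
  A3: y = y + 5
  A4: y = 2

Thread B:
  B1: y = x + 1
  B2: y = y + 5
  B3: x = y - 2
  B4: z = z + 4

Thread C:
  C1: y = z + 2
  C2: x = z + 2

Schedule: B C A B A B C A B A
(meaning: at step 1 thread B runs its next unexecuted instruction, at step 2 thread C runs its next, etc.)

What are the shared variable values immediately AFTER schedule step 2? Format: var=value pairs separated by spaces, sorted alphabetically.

Answer: x=2 y=3 z=1

Derivation:
Step 1: thread B executes B1 (y = x + 1). Shared: x=2 y=3 z=1. PCs: A@0 B@1 C@0
Step 2: thread C executes C1 (y = z + 2). Shared: x=2 y=3 z=1. PCs: A@0 B@1 C@1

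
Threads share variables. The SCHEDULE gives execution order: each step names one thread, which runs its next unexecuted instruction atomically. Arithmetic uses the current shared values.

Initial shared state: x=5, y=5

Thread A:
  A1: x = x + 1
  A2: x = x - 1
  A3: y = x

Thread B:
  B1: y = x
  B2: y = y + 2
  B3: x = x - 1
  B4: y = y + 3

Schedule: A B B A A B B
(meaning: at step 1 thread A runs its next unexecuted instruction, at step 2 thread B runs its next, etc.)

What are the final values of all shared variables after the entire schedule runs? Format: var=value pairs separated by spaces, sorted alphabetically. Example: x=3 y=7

Step 1: thread A executes A1 (x = x + 1). Shared: x=6 y=5. PCs: A@1 B@0
Step 2: thread B executes B1 (y = x). Shared: x=6 y=6. PCs: A@1 B@1
Step 3: thread B executes B2 (y = y + 2). Shared: x=6 y=8. PCs: A@1 B@2
Step 4: thread A executes A2 (x = x - 1). Shared: x=5 y=8. PCs: A@2 B@2
Step 5: thread A executes A3 (y = x). Shared: x=5 y=5. PCs: A@3 B@2
Step 6: thread B executes B3 (x = x - 1). Shared: x=4 y=5. PCs: A@3 B@3
Step 7: thread B executes B4 (y = y + 3). Shared: x=4 y=8. PCs: A@3 B@4

Answer: x=4 y=8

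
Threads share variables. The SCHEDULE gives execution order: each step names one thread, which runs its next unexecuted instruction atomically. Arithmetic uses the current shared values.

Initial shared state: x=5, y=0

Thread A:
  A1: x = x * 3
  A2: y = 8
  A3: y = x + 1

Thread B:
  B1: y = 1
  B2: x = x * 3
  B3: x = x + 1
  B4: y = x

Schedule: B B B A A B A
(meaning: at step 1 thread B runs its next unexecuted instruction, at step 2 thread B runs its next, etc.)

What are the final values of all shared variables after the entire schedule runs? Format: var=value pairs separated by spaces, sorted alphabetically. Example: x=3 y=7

Step 1: thread B executes B1 (y = 1). Shared: x=5 y=1. PCs: A@0 B@1
Step 2: thread B executes B2 (x = x * 3). Shared: x=15 y=1. PCs: A@0 B@2
Step 3: thread B executes B3 (x = x + 1). Shared: x=16 y=1. PCs: A@0 B@3
Step 4: thread A executes A1 (x = x * 3). Shared: x=48 y=1. PCs: A@1 B@3
Step 5: thread A executes A2 (y = 8). Shared: x=48 y=8. PCs: A@2 B@3
Step 6: thread B executes B4 (y = x). Shared: x=48 y=48. PCs: A@2 B@4
Step 7: thread A executes A3 (y = x + 1). Shared: x=48 y=49. PCs: A@3 B@4

Answer: x=48 y=49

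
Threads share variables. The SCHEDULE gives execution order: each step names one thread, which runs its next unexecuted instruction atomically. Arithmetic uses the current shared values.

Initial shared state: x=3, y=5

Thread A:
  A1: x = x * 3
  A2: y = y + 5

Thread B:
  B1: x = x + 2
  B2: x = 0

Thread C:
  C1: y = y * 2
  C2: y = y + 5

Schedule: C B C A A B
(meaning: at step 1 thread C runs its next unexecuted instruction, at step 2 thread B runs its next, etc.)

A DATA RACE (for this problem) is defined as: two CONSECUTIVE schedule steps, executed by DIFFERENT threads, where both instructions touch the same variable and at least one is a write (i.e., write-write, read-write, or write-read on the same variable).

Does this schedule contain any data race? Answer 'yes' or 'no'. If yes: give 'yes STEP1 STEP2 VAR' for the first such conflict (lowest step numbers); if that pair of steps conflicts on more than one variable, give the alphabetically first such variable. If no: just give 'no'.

Steps 1,2: C(r=y,w=y) vs B(r=x,w=x). No conflict.
Steps 2,3: B(r=x,w=x) vs C(r=y,w=y). No conflict.
Steps 3,4: C(r=y,w=y) vs A(r=x,w=x). No conflict.
Steps 4,5: same thread (A). No race.
Steps 5,6: A(r=y,w=y) vs B(r=-,w=x). No conflict.

Answer: no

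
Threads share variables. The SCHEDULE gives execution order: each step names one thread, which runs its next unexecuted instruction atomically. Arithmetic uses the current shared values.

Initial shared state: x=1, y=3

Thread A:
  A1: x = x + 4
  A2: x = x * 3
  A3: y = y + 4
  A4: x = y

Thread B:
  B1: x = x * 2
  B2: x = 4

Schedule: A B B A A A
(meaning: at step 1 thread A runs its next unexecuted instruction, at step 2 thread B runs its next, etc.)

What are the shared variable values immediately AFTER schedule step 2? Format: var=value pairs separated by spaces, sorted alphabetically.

Answer: x=10 y=3

Derivation:
Step 1: thread A executes A1 (x = x + 4). Shared: x=5 y=3. PCs: A@1 B@0
Step 2: thread B executes B1 (x = x * 2). Shared: x=10 y=3. PCs: A@1 B@1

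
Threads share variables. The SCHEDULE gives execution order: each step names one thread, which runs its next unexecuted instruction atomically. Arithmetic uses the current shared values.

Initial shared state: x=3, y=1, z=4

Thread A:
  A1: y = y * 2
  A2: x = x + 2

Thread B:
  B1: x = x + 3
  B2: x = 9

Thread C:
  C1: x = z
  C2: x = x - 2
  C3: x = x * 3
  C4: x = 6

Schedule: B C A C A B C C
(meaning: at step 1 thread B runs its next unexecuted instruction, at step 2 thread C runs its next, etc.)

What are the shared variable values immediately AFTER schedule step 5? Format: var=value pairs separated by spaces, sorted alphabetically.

Answer: x=4 y=2 z=4

Derivation:
Step 1: thread B executes B1 (x = x + 3). Shared: x=6 y=1 z=4. PCs: A@0 B@1 C@0
Step 2: thread C executes C1 (x = z). Shared: x=4 y=1 z=4. PCs: A@0 B@1 C@1
Step 3: thread A executes A1 (y = y * 2). Shared: x=4 y=2 z=4. PCs: A@1 B@1 C@1
Step 4: thread C executes C2 (x = x - 2). Shared: x=2 y=2 z=4. PCs: A@1 B@1 C@2
Step 5: thread A executes A2 (x = x + 2). Shared: x=4 y=2 z=4. PCs: A@2 B@1 C@2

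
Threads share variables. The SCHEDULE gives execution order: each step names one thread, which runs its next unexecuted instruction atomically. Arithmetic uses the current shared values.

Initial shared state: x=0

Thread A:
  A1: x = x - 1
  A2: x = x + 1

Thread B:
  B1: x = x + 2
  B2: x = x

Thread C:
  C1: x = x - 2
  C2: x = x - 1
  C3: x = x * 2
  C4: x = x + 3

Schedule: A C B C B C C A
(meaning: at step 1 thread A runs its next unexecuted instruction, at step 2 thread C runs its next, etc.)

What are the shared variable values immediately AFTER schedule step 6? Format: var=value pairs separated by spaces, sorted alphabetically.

Step 1: thread A executes A1 (x = x - 1). Shared: x=-1. PCs: A@1 B@0 C@0
Step 2: thread C executes C1 (x = x - 2). Shared: x=-3. PCs: A@1 B@0 C@1
Step 3: thread B executes B1 (x = x + 2). Shared: x=-1. PCs: A@1 B@1 C@1
Step 4: thread C executes C2 (x = x - 1). Shared: x=-2. PCs: A@1 B@1 C@2
Step 5: thread B executes B2 (x = x). Shared: x=-2. PCs: A@1 B@2 C@2
Step 6: thread C executes C3 (x = x * 2). Shared: x=-4. PCs: A@1 B@2 C@3

Answer: x=-4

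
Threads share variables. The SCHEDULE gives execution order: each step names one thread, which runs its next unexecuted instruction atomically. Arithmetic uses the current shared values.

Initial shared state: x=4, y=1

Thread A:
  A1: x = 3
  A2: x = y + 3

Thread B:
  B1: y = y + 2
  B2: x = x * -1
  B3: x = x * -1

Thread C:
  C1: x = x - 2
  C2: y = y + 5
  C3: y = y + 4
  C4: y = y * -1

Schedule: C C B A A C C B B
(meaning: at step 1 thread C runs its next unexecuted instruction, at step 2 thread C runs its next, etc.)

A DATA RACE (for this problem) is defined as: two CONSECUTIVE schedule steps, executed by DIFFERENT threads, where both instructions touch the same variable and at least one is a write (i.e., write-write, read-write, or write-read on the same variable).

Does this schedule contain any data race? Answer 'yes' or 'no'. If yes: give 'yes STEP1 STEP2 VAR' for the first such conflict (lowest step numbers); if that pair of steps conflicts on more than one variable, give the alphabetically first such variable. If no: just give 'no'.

Steps 1,2: same thread (C). No race.
Steps 2,3: C(y = y + 5) vs B(y = y + 2). RACE on y (W-W).
Steps 3,4: B(r=y,w=y) vs A(r=-,w=x). No conflict.
Steps 4,5: same thread (A). No race.
Steps 5,6: A(x = y + 3) vs C(y = y + 4). RACE on y (R-W).
Steps 6,7: same thread (C). No race.
Steps 7,8: C(r=y,w=y) vs B(r=x,w=x). No conflict.
Steps 8,9: same thread (B). No race.
First conflict at steps 2,3.

Answer: yes 2 3 y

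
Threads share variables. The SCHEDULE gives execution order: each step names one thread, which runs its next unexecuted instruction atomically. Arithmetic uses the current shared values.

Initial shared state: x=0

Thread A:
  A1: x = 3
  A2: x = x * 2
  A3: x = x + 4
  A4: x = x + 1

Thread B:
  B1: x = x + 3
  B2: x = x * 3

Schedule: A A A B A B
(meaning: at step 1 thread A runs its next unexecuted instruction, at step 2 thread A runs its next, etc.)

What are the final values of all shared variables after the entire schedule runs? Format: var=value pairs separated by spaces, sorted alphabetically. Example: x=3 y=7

Answer: x=42

Derivation:
Step 1: thread A executes A1 (x = 3). Shared: x=3. PCs: A@1 B@0
Step 2: thread A executes A2 (x = x * 2). Shared: x=6. PCs: A@2 B@0
Step 3: thread A executes A3 (x = x + 4). Shared: x=10. PCs: A@3 B@0
Step 4: thread B executes B1 (x = x + 3). Shared: x=13. PCs: A@3 B@1
Step 5: thread A executes A4 (x = x + 1). Shared: x=14. PCs: A@4 B@1
Step 6: thread B executes B2 (x = x * 3). Shared: x=42. PCs: A@4 B@2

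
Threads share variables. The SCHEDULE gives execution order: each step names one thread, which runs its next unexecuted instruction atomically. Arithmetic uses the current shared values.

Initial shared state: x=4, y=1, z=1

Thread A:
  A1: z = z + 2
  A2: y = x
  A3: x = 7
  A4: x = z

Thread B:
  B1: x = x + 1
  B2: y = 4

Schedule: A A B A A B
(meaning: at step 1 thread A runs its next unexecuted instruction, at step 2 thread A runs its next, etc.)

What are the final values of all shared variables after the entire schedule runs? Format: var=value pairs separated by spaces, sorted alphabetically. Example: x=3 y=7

Step 1: thread A executes A1 (z = z + 2). Shared: x=4 y=1 z=3. PCs: A@1 B@0
Step 2: thread A executes A2 (y = x). Shared: x=4 y=4 z=3. PCs: A@2 B@0
Step 3: thread B executes B1 (x = x + 1). Shared: x=5 y=4 z=3. PCs: A@2 B@1
Step 4: thread A executes A3 (x = 7). Shared: x=7 y=4 z=3. PCs: A@3 B@1
Step 5: thread A executes A4 (x = z). Shared: x=3 y=4 z=3. PCs: A@4 B@1
Step 6: thread B executes B2 (y = 4). Shared: x=3 y=4 z=3. PCs: A@4 B@2

Answer: x=3 y=4 z=3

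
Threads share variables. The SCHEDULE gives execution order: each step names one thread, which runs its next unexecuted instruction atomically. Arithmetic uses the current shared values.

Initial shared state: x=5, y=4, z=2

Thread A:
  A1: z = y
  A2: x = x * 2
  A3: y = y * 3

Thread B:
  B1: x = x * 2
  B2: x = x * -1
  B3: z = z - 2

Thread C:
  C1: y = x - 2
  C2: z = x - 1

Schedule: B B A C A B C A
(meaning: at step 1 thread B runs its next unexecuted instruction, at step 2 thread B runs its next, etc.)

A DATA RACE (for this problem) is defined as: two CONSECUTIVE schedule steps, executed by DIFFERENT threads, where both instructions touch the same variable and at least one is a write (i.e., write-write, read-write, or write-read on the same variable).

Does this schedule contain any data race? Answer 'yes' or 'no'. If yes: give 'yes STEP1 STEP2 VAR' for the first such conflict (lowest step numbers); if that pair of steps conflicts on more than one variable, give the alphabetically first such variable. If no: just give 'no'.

Answer: yes 3 4 y

Derivation:
Steps 1,2: same thread (B). No race.
Steps 2,3: B(r=x,w=x) vs A(r=y,w=z). No conflict.
Steps 3,4: A(z = y) vs C(y = x - 2). RACE on y (R-W).
Steps 4,5: C(y = x - 2) vs A(x = x * 2). RACE on x (R-W).
Steps 5,6: A(r=x,w=x) vs B(r=z,w=z). No conflict.
Steps 6,7: B(z = z - 2) vs C(z = x - 1). RACE on z (W-W).
Steps 7,8: C(r=x,w=z) vs A(r=y,w=y). No conflict.
First conflict at steps 3,4.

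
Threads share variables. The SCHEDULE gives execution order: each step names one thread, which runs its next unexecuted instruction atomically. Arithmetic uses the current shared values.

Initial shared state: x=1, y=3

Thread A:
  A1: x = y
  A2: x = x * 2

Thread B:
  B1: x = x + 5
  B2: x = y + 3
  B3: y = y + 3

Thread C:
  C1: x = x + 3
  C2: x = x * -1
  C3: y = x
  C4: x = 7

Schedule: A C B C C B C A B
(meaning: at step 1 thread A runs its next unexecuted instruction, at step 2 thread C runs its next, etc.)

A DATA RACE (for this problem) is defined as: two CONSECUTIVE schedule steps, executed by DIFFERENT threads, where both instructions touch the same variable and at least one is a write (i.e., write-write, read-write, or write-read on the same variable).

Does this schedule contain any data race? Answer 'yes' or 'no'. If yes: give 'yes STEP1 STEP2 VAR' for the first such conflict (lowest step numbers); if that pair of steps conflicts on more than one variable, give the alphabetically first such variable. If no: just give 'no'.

Steps 1,2: A(x = y) vs C(x = x + 3). RACE on x (W-W).
Steps 2,3: C(x = x + 3) vs B(x = x + 5). RACE on x (W-W).
Steps 3,4: B(x = x + 5) vs C(x = x * -1). RACE on x (W-W).
Steps 4,5: same thread (C). No race.
Steps 5,6: C(y = x) vs B(x = y + 3). RACE on x (R-W), y (W-R). Multiple vars; alphabetically first is x.
Steps 6,7: B(x = y + 3) vs C(x = 7). RACE on x (W-W).
Steps 7,8: C(x = 7) vs A(x = x * 2). RACE on x (W-W).
Steps 8,9: A(r=x,w=x) vs B(r=y,w=y). No conflict.
First conflict at steps 1,2.

Answer: yes 1 2 x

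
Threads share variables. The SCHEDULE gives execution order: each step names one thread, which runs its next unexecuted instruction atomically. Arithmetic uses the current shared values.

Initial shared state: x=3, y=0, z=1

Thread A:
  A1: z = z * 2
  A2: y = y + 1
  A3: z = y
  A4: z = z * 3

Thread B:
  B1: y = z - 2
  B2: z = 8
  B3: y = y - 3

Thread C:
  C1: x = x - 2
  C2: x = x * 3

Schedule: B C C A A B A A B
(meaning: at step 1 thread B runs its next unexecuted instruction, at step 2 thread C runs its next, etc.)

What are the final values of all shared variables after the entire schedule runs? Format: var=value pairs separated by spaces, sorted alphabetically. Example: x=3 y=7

Step 1: thread B executes B1 (y = z - 2). Shared: x=3 y=-1 z=1. PCs: A@0 B@1 C@0
Step 2: thread C executes C1 (x = x - 2). Shared: x=1 y=-1 z=1. PCs: A@0 B@1 C@1
Step 3: thread C executes C2 (x = x * 3). Shared: x=3 y=-1 z=1. PCs: A@0 B@1 C@2
Step 4: thread A executes A1 (z = z * 2). Shared: x=3 y=-1 z=2. PCs: A@1 B@1 C@2
Step 5: thread A executes A2 (y = y + 1). Shared: x=3 y=0 z=2. PCs: A@2 B@1 C@2
Step 6: thread B executes B2 (z = 8). Shared: x=3 y=0 z=8. PCs: A@2 B@2 C@2
Step 7: thread A executes A3 (z = y). Shared: x=3 y=0 z=0. PCs: A@3 B@2 C@2
Step 8: thread A executes A4 (z = z * 3). Shared: x=3 y=0 z=0. PCs: A@4 B@2 C@2
Step 9: thread B executes B3 (y = y - 3). Shared: x=3 y=-3 z=0. PCs: A@4 B@3 C@2

Answer: x=3 y=-3 z=0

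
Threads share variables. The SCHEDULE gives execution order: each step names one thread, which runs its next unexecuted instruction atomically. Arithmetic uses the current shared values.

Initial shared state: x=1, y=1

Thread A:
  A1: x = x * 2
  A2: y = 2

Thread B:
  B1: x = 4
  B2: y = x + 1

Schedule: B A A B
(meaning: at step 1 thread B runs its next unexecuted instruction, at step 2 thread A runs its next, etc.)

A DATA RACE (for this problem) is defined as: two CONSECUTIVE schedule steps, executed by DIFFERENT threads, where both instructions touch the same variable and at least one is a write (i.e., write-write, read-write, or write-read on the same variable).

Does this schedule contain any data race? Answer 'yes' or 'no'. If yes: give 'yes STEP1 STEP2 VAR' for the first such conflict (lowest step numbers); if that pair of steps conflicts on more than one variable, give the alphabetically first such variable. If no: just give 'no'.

Steps 1,2: B(x = 4) vs A(x = x * 2). RACE on x (W-W).
Steps 2,3: same thread (A). No race.
Steps 3,4: A(y = 2) vs B(y = x + 1). RACE on y (W-W).
First conflict at steps 1,2.

Answer: yes 1 2 x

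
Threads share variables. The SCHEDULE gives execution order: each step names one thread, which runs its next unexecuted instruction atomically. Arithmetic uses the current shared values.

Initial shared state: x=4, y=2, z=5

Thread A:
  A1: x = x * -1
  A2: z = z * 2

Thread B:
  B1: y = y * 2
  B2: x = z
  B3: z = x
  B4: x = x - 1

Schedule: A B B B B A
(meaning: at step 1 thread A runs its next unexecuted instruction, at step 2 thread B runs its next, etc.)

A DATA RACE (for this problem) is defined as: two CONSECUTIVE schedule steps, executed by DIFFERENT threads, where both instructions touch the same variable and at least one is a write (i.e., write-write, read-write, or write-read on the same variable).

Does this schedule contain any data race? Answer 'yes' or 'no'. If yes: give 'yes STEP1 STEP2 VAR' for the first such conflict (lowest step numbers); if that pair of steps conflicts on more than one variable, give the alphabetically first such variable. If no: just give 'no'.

Steps 1,2: A(r=x,w=x) vs B(r=y,w=y). No conflict.
Steps 2,3: same thread (B). No race.
Steps 3,4: same thread (B). No race.
Steps 4,5: same thread (B). No race.
Steps 5,6: B(r=x,w=x) vs A(r=z,w=z). No conflict.

Answer: no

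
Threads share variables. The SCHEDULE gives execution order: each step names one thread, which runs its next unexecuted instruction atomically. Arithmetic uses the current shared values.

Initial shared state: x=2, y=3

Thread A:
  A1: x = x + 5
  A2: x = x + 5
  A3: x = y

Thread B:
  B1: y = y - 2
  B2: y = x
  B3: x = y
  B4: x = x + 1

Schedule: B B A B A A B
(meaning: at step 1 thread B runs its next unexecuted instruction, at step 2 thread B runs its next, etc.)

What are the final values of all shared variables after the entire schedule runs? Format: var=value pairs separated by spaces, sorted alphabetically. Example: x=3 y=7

Answer: x=3 y=2

Derivation:
Step 1: thread B executes B1 (y = y - 2). Shared: x=2 y=1. PCs: A@0 B@1
Step 2: thread B executes B2 (y = x). Shared: x=2 y=2. PCs: A@0 B@2
Step 3: thread A executes A1 (x = x + 5). Shared: x=7 y=2. PCs: A@1 B@2
Step 4: thread B executes B3 (x = y). Shared: x=2 y=2. PCs: A@1 B@3
Step 5: thread A executes A2 (x = x + 5). Shared: x=7 y=2. PCs: A@2 B@3
Step 6: thread A executes A3 (x = y). Shared: x=2 y=2. PCs: A@3 B@3
Step 7: thread B executes B4 (x = x + 1). Shared: x=3 y=2. PCs: A@3 B@4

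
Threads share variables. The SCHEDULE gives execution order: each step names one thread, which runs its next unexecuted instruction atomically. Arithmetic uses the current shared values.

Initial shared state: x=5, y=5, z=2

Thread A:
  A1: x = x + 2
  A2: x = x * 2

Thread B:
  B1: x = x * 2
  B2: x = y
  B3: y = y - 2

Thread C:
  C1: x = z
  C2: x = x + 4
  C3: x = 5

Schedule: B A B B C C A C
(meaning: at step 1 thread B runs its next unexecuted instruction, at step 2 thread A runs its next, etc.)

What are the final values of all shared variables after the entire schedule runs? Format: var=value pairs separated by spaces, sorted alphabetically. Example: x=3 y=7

Step 1: thread B executes B1 (x = x * 2). Shared: x=10 y=5 z=2. PCs: A@0 B@1 C@0
Step 2: thread A executes A1 (x = x + 2). Shared: x=12 y=5 z=2. PCs: A@1 B@1 C@0
Step 3: thread B executes B2 (x = y). Shared: x=5 y=5 z=2. PCs: A@1 B@2 C@0
Step 4: thread B executes B3 (y = y - 2). Shared: x=5 y=3 z=2. PCs: A@1 B@3 C@0
Step 5: thread C executes C1 (x = z). Shared: x=2 y=3 z=2. PCs: A@1 B@3 C@1
Step 6: thread C executes C2 (x = x + 4). Shared: x=6 y=3 z=2. PCs: A@1 B@3 C@2
Step 7: thread A executes A2 (x = x * 2). Shared: x=12 y=3 z=2. PCs: A@2 B@3 C@2
Step 8: thread C executes C3 (x = 5). Shared: x=5 y=3 z=2. PCs: A@2 B@3 C@3

Answer: x=5 y=3 z=2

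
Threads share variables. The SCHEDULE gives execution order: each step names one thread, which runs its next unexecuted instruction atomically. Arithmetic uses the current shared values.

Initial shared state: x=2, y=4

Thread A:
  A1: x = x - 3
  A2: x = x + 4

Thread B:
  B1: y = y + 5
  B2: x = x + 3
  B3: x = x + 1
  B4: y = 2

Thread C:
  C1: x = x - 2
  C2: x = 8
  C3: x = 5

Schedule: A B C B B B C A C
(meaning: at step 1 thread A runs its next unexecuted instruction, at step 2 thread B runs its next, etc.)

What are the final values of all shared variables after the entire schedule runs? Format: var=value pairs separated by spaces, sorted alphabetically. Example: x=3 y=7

Step 1: thread A executes A1 (x = x - 3). Shared: x=-1 y=4. PCs: A@1 B@0 C@0
Step 2: thread B executes B1 (y = y + 5). Shared: x=-1 y=9. PCs: A@1 B@1 C@0
Step 3: thread C executes C1 (x = x - 2). Shared: x=-3 y=9. PCs: A@1 B@1 C@1
Step 4: thread B executes B2 (x = x + 3). Shared: x=0 y=9. PCs: A@1 B@2 C@1
Step 5: thread B executes B3 (x = x + 1). Shared: x=1 y=9. PCs: A@1 B@3 C@1
Step 6: thread B executes B4 (y = 2). Shared: x=1 y=2. PCs: A@1 B@4 C@1
Step 7: thread C executes C2 (x = 8). Shared: x=8 y=2. PCs: A@1 B@4 C@2
Step 8: thread A executes A2 (x = x + 4). Shared: x=12 y=2. PCs: A@2 B@4 C@2
Step 9: thread C executes C3 (x = 5). Shared: x=5 y=2. PCs: A@2 B@4 C@3

Answer: x=5 y=2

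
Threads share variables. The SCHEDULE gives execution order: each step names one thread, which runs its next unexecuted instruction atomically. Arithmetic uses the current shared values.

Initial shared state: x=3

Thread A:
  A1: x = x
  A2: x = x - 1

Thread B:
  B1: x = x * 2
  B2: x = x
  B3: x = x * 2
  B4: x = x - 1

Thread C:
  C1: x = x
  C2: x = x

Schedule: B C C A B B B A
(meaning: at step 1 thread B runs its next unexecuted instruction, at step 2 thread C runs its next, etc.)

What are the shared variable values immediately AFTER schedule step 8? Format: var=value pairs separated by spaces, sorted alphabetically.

Answer: x=10

Derivation:
Step 1: thread B executes B1 (x = x * 2). Shared: x=6. PCs: A@0 B@1 C@0
Step 2: thread C executes C1 (x = x). Shared: x=6. PCs: A@0 B@1 C@1
Step 3: thread C executes C2 (x = x). Shared: x=6. PCs: A@0 B@1 C@2
Step 4: thread A executes A1 (x = x). Shared: x=6. PCs: A@1 B@1 C@2
Step 5: thread B executes B2 (x = x). Shared: x=6. PCs: A@1 B@2 C@2
Step 6: thread B executes B3 (x = x * 2). Shared: x=12. PCs: A@1 B@3 C@2
Step 7: thread B executes B4 (x = x - 1). Shared: x=11. PCs: A@1 B@4 C@2
Step 8: thread A executes A2 (x = x - 1). Shared: x=10. PCs: A@2 B@4 C@2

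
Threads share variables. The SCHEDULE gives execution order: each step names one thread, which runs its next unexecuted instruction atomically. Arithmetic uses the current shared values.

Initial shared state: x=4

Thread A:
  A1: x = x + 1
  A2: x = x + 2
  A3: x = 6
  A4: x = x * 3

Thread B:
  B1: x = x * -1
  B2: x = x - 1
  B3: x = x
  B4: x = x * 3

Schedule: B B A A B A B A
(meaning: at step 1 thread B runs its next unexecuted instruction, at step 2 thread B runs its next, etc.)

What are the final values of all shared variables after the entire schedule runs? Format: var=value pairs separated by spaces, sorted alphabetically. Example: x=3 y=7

Answer: x=54

Derivation:
Step 1: thread B executes B1 (x = x * -1). Shared: x=-4. PCs: A@0 B@1
Step 2: thread B executes B2 (x = x - 1). Shared: x=-5. PCs: A@0 B@2
Step 3: thread A executes A1 (x = x + 1). Shared: x=-4. PCs: A@1 B@2
Step 4: thread A executes A2 (x = x + 2). Shared: x=-2. PCs: A@2 B@2
Step 5: thread B executes B3 (x = x). Shared: x=-2. PCs: A@2 B@3
Step 6: thread A executes A3 (x = 6). Shared: x=6. PCs: A@3 B@3
Step 7: thread B executes B4 (x = x * 3). Shared: x=18. PCs: A@3 B@4
Step 8: thread A executes A4 (x = x * 3). Shared: x=54. PCs: A@4 B@4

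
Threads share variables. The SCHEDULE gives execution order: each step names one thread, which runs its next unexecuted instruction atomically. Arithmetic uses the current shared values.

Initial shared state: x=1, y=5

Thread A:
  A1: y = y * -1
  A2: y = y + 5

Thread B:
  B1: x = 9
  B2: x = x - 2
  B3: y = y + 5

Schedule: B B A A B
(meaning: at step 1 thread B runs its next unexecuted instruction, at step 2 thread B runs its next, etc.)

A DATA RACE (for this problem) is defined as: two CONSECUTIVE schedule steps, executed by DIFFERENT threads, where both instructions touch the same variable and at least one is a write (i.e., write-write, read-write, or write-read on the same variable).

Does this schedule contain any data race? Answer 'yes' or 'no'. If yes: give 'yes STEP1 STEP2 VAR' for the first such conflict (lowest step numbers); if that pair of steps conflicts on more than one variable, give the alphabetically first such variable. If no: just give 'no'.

Answer: yes 4 5 y

Derivation:
Steps 1,2: same thread (B). No race.
Steps 2,3: B(r=x,w=x) vs A(r=y,w=y). No conflict.
Steps 3,4: same thread (A). No race.
Steps 4,5: A(y = y + 5) vs B(y = y + 5). RACE on y (W-W).
First conflict at steps 4,5.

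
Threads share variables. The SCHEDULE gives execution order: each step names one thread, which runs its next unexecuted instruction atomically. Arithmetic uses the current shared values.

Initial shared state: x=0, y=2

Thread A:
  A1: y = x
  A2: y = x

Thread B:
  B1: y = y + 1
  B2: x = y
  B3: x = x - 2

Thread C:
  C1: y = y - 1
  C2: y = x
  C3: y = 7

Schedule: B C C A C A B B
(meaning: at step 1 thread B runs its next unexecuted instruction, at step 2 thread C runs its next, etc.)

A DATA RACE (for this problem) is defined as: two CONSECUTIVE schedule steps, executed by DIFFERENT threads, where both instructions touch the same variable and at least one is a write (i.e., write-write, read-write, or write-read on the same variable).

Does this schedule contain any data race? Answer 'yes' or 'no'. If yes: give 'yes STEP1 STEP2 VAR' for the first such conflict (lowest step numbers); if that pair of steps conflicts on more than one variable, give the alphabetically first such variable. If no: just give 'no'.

Steps 1,2: B(y = y + 1) vs C(y = y - 1). RACE on y (W-W).
Steps 2,3: same thread (C). No race.
Steps 3,4: C(y = x) vs A(y = x). RACE on y (W-W).
Steps 4,5: A(y = x) vs C(y = 7). RACE on y (W-W).
Steps 5,6: C(y = 7) vs A(y = x). RACE on y (W-W).
Steps 6,7: A(y = x) vs B(x = y). RACE on x (R-W), y (W-R). Multiple vars; alphabetically first is x.
Steps 7,8: same thread (B). No race.
First conflict at steps 1,2.

Answer: yes 1 2 y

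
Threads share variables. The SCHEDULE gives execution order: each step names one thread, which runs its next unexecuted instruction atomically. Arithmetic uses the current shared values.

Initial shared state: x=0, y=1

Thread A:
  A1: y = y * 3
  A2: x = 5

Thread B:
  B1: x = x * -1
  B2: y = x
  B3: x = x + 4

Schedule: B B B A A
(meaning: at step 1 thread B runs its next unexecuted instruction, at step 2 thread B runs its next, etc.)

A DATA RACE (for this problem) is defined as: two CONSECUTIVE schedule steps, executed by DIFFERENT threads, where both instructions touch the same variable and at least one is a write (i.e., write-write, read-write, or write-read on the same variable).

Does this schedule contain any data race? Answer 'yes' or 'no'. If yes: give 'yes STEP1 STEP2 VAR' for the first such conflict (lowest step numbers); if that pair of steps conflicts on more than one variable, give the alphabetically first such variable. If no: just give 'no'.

Steps 1,2: same thread (B). No race.
Steps 2,3: same thread (B). No race.
Steps 3,4: B(r=x,w=x) vs A(r=y,w=y). No conflict.
Steps 4,5: same thread (A). No race.

Answer: no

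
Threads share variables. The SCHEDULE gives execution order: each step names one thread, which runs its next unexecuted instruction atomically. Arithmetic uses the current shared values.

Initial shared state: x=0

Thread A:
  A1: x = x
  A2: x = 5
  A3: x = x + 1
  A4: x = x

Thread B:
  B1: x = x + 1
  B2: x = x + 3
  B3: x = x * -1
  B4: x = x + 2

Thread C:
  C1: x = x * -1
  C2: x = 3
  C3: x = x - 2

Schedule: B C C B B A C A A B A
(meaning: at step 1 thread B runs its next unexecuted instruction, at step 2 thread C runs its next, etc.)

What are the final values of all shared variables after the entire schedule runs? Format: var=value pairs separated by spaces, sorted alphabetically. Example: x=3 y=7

Answer: x=8

Derivation:
Step 1: thread B executes B1 (x = x + 1). Shared: x=1. PCs: A@0 B@1 C@0
Step 2: thread C executes C1 (x = x * -1). Shared: x=-1. PCs: A@0 B@1 C@1
Step 3: thread C executes C2 (x = 3). Shared: x=3. PCs: A@0 B@1 C@2
Step 4: thread B executes B2 (x = x + 3). Shared: x=6. PCs: A@0 B@2 C@2
Step 5: thread B executes B3 (x = x * -1). Shared: x=-6. PCs: A@0 B@3 C@2
Step 6: thread A executes A1 (x = x). Shared: x=-6. PCs: A@1 B@3 C@2
Step 7: thread C executes C3 (x = x - 2). Shared: x=-8. PCs: A@1 B@3 C@3
Step 8: thread A executes A2 (x = 5). Shared: x=5. PCs: A@2 B@3 C@3
Step 9: thread A executes A3 (x = x + 1). Shared: x=6. PCs: A@3 B@3 C@3
Step 10: thread B executes B4 (x = x + 2). Shared: x=8. PCs: A@3 B@4 C@3
Step 11: thread A executes A4 (x = x). Shared: x=8. PCs: A@4 B@4 C@3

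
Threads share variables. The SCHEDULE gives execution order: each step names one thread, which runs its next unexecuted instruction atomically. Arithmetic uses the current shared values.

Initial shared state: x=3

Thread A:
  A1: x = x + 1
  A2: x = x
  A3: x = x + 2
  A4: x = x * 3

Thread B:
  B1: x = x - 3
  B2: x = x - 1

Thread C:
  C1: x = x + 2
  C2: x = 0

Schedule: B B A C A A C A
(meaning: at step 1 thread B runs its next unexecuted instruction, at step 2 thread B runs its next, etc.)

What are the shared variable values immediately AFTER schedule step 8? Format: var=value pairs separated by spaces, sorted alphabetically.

Step 1: thread B executes B1 (x = x - 3). Shared: x=0. PCs: A@0 B@1 C@0
Step 2: thread B executes B2 (x = x - 1). Shared: x=-1. PCs: A@0 B@2 C@0
Step 3: thread A executes A1 (x = x + 1). Shared: x=0. PCs: A@1 B@2 C@0
Step 4: thread C executes C1 (x = x + 2). Shared: x=2. PCs: A@1 B@2 C@1
Step 5: thread A executes A2 (x = x). Shared: x=2. PCs: A@2 B@2 C@1
Step 6: thread A executes A3 (x = x + 2). Shared: x=4. PCs: A@3 B@2 C@1
Step 7: thread C executes C2 (x = 0). Shared: x=0. PCs: A@3 B@2 C@2
Step 8: thread A executes A4 (x = x * 3). Shared: x=0. PCs: A@4 B@2 C@2

Answer: x=0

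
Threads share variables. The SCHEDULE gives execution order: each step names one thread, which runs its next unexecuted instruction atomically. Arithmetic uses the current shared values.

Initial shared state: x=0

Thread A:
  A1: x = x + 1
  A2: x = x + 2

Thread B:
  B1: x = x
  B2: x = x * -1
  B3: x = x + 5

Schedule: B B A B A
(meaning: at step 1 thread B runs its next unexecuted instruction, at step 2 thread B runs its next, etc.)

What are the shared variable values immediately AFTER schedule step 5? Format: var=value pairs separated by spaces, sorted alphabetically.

Answer: x=8

Derivation:
Step 1: thread B executes B1 (x = x). Shared: x=0. PCs: A@0 B@1
Step 2: thread B executes B2 (x = x * -1). Shared: x=0. PCs: A@0 B@2
Step 3: thread A executes A1 (x = x + 1). Shared: x=1. PCs: A@1 B@2
Step 4: thread B executes B3 (x = x + 5). Shared: x=6. PCs: A@1 B@3
Step 5: thread A executes A2 (x = x + 2). Shared: x=8. PCs: A@2 B@3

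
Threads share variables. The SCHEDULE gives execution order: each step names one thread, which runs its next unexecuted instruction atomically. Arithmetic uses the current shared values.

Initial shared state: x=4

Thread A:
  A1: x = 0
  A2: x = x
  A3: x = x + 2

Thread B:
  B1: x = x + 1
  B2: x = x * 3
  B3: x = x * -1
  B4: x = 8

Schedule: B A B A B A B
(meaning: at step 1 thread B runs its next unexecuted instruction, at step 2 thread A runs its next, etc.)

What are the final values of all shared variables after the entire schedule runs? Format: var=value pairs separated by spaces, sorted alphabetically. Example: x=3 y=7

Answer: x=8

Derivation:
Step 1: thread B executes B1 (x = x + 1). Shared: x=5. PCs: A@0 B@1
Step 2: thread A executes A1 (x = 0). Shared: x=0. PCs: A@1 B@1
Step 3: thread B executes B2 (x = x * 3). Shared: x=0. PCs: A@1 B@2
Step 4: thread A executes A2 (x = x). Shared: x=0. PCs: A@2 B@2
Step 5: thread B executes B3 (x = x * -1). Shared: x=0. PCs: A@2 B@3
Step 6: thread A executes A3 (x = x + 2). Shared: x=2. PCs: A@3 B@3
Step 7: thread B executes B4 (x = 8). Shared: x=8. PCs: A@3 B@4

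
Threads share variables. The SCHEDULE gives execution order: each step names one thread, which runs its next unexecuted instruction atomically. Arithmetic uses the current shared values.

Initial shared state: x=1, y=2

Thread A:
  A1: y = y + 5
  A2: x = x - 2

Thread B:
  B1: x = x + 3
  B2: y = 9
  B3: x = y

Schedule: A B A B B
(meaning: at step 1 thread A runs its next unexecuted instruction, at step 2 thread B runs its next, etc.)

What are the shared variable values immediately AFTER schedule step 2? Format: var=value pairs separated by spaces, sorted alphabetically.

Answer: x=4 y=7

Derivation:
Step 1: thread A executes A1 (y = y + 5). Shared: x=1 y=7. PCs: A@1 B@0
Step 2: thread B executes B1 (x = x + 3). Shared: x=4 y=7. PCs: A@1 B@1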